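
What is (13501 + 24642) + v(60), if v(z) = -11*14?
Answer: 37989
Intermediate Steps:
v(z) = -154
(13501 + 24642) + v(60) = (13501 + 24642) - 154 = 38143 - 154 = 37989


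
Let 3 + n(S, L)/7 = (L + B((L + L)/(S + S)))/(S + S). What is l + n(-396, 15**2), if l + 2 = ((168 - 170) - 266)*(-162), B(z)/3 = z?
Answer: 504030163/11616 ≈ 43391.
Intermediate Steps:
B(z) = 3*z
n(S, L) = -21 + 7*(L + 3*L/S)/(2*S) (n(S, L) = -21 + 7*((L + 3*((L + L)/(S + S)))/(S + S)) = -21 + 7*((L + 3*((2*L)/((2*S))))/((2*S))) = -21 + 7*((L + 3*((2*L)*(1/(2*S))))*(1/(2*S))) = -21 + 7*((L + 3*(L/S))*(1/(2*S))) = -21 + 7*((L + 3*L/S)*(1/(2*S))) = -21 + 7*((L + 3*L/S)/(2*S)) = -21 + 7*(L + 3*L/S)/(2*S))
l = 43414 (l = -2 + ((168 - 170) - 266)*(-162) = -2 + (-2 - 266)*(-162) = -2 - 268*(-162) = -2 + 43416 = 43414)
l + n(-396, 15**2) = 43414 + (7/2)*(3*15**2 - 396*(15**2 - 6*(-396)))/(-396)**2 = 43414 + (7/2)*(1/156816)*(3*225 - 396*(225 + 2376)) = 43414 + (7/2)*(1/156816)*(675 - 396*2601) = 43414 + (7/2)*(1/156816)*(675 - 1029996) = 43414 + (7/2)*(1/156816)*(-1029321) = 43414 - 266861/11616 = 504030163/11616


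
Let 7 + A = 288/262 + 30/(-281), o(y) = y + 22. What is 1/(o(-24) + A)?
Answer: -36811/294765 ≈ -0.12488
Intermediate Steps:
o(y) = 22 + y
A = -221143/36811 (A = -7 + (288/262 + 30/(-281)) = -7 + (288*(1/262) + 30*(-1/281)) = -7 + (144/131 - 30/281) = -7 + 36534/36811 = -221143/36811 ≈ -6.0075)
1/(o(-24) + A) = 1/((22 - 24) - 221143/36811) = 1/(-2 - 221143/36811) = 1/(-294765/36811) = -36811/294765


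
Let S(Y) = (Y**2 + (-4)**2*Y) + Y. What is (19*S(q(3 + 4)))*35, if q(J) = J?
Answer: 111720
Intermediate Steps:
S(Y) = Y**2 + 17*Y (S(Y) = (Y**2 + 16*Y) + Y = Y**2 + 17*Y)
(19*S(q(3 + 4)))*35 = (19*((3 + 4)*(17 + (3 + 4))))*35 = (19*(7*(17 + 7)))*35 = (19*(7*24))*35 = (19*168)*35 = 3192*35 = 111720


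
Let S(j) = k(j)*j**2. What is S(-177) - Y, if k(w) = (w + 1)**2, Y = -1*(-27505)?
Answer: 970419599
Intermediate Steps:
Y = 27505
k(w) = (1 + w)**2
S(j) = j**2*(1 + j)**2 (S(j) = (1 + j)**2*j**2 = j**2*(1 + j)**2)
S(-177) - Y = (-177)**2*(1 - 177)**2 - 1*27505 = 31329*(-176)**2 - 27505 = 31329*30976 - 27505 = 970447104 - 27505 = 970419599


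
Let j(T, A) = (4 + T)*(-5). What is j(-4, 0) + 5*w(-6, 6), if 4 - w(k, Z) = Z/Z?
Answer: 15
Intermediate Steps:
j(T, A) = -20 - 5*T
w(k, Z) = 3 (w(k, Z) = 4 - Z/Z = 4 - 1*1 = 4 - 1 = 3)
j(-4, 0) + 5*w(-6, 6) = (-20 - 5*(-4)) + 5*3 = (-20 + 20) + 15 = 0 + 15 = 15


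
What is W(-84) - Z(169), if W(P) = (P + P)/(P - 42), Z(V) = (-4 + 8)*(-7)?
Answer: 88/3 ≈ 29.333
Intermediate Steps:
Z(V) = -28 (Z(V) = 4*(-7) = -28)
W(P) = 2*P/(-42 + P) (W(P) = (2*P)/(-42 + P) = 2*P/(-42 + P))
W(-84) - Z(169) = 2*(-84)/(-42 - 84) - 1*(-28) = 2*(-84)/(-126) + 28 = 2*(-84)*(-1/126) + 28 = 4/3 + 28 = 88/3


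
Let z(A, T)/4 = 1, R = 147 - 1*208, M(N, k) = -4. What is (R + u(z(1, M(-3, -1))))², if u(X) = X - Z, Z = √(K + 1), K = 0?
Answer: 3364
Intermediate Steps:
Z = 1 (Z = √(0 + 1) = √1 = 1)
R = -61 (R = 147 - 208 = -61)
z(A, T) = 4 (z(A, T) = 4*1 = 4)
u(X) = -1 + X (u(X) = X - 1*1 = X - 1 = -1 + X)
(R + u(z(1, M(-3, -1))))² = (-61 + (-1 + 4))² = (-61 + 3)² = (-58)² = 3364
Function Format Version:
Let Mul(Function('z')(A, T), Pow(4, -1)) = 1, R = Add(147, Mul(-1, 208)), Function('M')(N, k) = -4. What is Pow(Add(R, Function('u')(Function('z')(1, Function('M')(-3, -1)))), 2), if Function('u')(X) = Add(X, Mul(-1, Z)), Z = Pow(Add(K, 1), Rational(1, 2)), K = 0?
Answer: 3364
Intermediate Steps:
Z = 1 (Z = Pow(Add(0, 1), Rational(1, 2)) = Pow(1, Rational(1, 2)) = 1)
R = -61 (R = Add(147, -208) = -61)
Function('z')(A, T) = 4 (Function('z')(A, T) = Mul(4, 1) = 4)
Function('u')(X) = Add(-1, X) (Function('u')(X) = Add(X, Mul(-1, 1)) = Add(X, -1) = Add(-1, X))
Pow(Add(R, Function('u')(Function('z')(1, Function('M')(-3, -1)))), 2) = Pow(Add(-61, Add(-1, 4)), 2) = Pow(Add(-61, 3), 2) = Pow(-58, 2) = 3364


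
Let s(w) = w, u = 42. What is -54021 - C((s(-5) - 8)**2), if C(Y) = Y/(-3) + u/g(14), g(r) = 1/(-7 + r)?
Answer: -162776/3 ≈ -54259.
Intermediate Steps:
C(Y) = 294 - Y/3 (C(Y) = Y/(-3) + 42/(1/(-7 + 14)) = Y*(-1/3) + 42/(1/7) = -Y/3 + 42/(1/7) = -Y/3 + 42*7 = -Y/3 + 294 = 294 - Y/3)
-54021 - C((s(-5) - 8)**2) = -54021 - (294 - (-5 - 8)**2/3) = -54021 - (294 - 1/3*(-13)**2) = -54021 - (294 - 1/3*169) = -54021 - (294 - 169/3) = -54021 - 1*713/3 = -54021 - 713/3 = -162776/3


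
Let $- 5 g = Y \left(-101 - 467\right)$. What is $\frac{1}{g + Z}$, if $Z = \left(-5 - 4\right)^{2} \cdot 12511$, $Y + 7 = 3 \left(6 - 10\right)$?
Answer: $\frac{5}{5056163} \approx 9.8889 \cdot 10^{-7}$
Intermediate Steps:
$Y = -19$ ($Y = -7 + 3 \left(6 - 10\right) = -7 + 3 \left(-4\right) = -7 - 12 = -19$)
$Z = 1013391$ ($Z = \left(-9\right)^{2} \cdot 12511 = 81 \cdot 12511 = 1013391$)
$g = - \frac{10792}{5}$ ($g = - \frac{\left(-19\right) \left(-101 - 467\right)}{5} = - \frac{\left(-19\right) \left(-568\right)}{5} = \left(- \frac{1}{5}\right) 10792 = - \frac{10792}{5} \approx -2158.4$)
$\frac{1}{g + Z} = \frac{1}{- \frac{10792}{5} + 1013391} = \frac{1}{\frac{5056163}{5}} = \frac{5}{5056163}$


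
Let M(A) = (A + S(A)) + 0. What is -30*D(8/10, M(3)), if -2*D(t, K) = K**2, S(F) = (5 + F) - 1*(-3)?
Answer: 2940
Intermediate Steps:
S(F) = 8 + F (S(F) = (5 + F) + 3 = 8 + F)
M(A) = 8 + 2*A (M(A) = (A + (8 + A)) + 0 = (8 + 2*A) + 0 = 8 + 2*A)
D(t, K) = -K**2/2
-30*D(8/10, M(3)) = -(-15)*(8 + 2*3)**2 = -(-15)*(8 + 6)**2 = -(-15)*14**2 = -(-15)*196 = -30*(-98) = 2940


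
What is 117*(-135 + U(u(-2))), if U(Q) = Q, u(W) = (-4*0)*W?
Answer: -15795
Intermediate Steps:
u(W) = 0 (u(W) = 0*W = 0)
117*(-135 + U(u(-2))) = 117*(-135 + 0) = 117*(-135) = -15795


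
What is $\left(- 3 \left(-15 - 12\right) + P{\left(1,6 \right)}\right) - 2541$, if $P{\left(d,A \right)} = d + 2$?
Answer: $-2457$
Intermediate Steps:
$P{\left(d,A \right)} = 2 + d$
$\left(- 3 \left(-15 - 12\right) + P{\left(1,6 \right)}\right) - 2541 = \left(- 3 \left(-15 - 12\right) + \left(2 + 1\right)\right) - 2541 = \left(- 3 \left(-15 - 12\right) + 3\right) - 2541 = \left(\left(-3\right) \left(-27\right) + 3\right) - 2541 = \left(81 + 3\right) - 2541 = 84 - 2541 = -2457$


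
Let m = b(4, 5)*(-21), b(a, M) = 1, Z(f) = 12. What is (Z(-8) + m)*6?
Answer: -54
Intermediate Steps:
m = -21 (m = 1*(-21) = -21)
(Z(-8) + m)*6 = (12 - 21)*6 = -9*6 = -54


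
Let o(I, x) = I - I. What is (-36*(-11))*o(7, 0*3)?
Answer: 0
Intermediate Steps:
o(I, x) = 0
(-36*(-11))*o(7, 0*3) = -36*(-11)*0 = 396*0 = 0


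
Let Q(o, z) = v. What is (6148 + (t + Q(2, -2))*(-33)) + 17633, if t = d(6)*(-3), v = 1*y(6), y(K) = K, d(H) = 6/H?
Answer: 23682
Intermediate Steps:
v = 6 (v = 1*6 = 6)
Q(o, z) = 6
t = -3 (t = (6/6)*(-3) = (6*(⅙))*(-3) = 1*(-3) = -3)
(6148 + (t + Q(2, -2))*(-33)) + 17633 = (6148 + (-3 + 6)*(-33)) + 17633 = (6148 + 3*(-33)) + 17633 = (6148 - 99) + 17633 = 6049 + 17633 = 23682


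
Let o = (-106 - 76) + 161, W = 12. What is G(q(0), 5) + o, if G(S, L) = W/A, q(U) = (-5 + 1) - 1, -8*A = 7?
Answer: -243/7 ≈ -34.714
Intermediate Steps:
A = -7/8 (A = -1/8*7 = -7/8 ≈ -0.87500)
q(U) = -5 (q(U) = -4 - 1 = -5)
G(S, L) = -96/7 (G(S, L) = 12/(-7/8) = 12*(-8/7) = -96/7)
o = -21 (o = -182 + 161 = -21)
G(q(0), 5) + o = -96/7 - 21 = -243/7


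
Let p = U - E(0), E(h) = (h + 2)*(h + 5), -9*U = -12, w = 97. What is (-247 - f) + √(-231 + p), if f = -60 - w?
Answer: -90 + I*√2157/3 ≈ -90.0 + 15.481*I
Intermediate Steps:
U = 4/3 (U = -⅑*(-12) = 4/3 ≈ 1.3333)
E(h) = (2 + h)*(5 + h)
p = -26/3 (p = 4/3 - (10 + 0² + 7*0) = 4/3 - (10 + 0 + 0) = 4/3 - 1*10 = 4/3 - 10 = -26/3 ≈ -8.6667)
f = -157 (f = -60 - 1*97 = -60 - 97 = -157)
(-247 - f) + √(-231 + p) = (-247 - 1*(-157)) + √(-231 - 26/3) = (-247 + 157) + √(-719/3) = -90 + I*√2157/3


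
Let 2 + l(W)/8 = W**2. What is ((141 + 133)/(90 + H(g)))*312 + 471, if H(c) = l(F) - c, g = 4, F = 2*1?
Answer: 22255/17 ≈ 1309.1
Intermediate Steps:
F = 2
l(W) = -16 + 8*W**2
H(c) = 16 - c (H(c) = (-16 + 8*2**2) - c = (-16 + 8*4) - c = (-16 + 32) - c = 16 - c)
((141 + 133)/(90 + H(g)))*312 + 471 = ((141 + 133)/(90 + (16 - 1*4)))*312 + 471 = (274/(90 + (16 - 4)))*312 + 471 = (274/(90 + 12))*312 + 471 = (274/102)*312 + 471 = (274*(1/102))*312 + 471 = (137/51)*312 + 471 = 14248/17 + 471 = 22255/17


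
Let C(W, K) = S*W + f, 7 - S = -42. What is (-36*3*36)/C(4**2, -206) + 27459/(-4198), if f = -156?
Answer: -8391519/659086 ≈ -12.732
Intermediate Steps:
S = 49 (S = 7 - 1*(-42) = 7 + 42 = 49)
C(W, K) = -156 + 49*W (C(W, K) = 49*W - 156 = -156 + 49*W)
(-36*3*36)/C(4**2, -206) + 27459/(-4198) = (-36*3*36)/(-156 + 49*4**2) + 27459/(-4198) = (-108*36)/(-156 + 49*16) + 27459*(-1/4198) = -3888/(-156 + 784) - 27459/4198 = -3888/628 - 27459/4198 = -3888*1/628 - 27459/4198 = -972/157 - 27459/4198 = -8391519/659086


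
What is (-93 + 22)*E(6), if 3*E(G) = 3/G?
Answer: -71/6 ≈ -11.833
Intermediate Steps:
E(G) = 1/G (E(G) = (3/G)/3 = 1/G)
(-93 + 22)*E(6) = (-93 + 22)/6 = -71*1/6 = -71/6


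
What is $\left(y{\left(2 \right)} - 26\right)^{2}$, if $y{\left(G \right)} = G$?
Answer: $576$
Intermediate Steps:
$\left(y{\left(2 \right)} - 26\right)^{2} = \left(2 - 26\right)^{2} = \left(-24\right)^{2} = 576$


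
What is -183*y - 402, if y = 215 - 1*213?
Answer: -768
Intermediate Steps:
y = 2 (y = 215 - 213 = 2)
-183*y - 402 = -183*2 - 402 = -366 - 402 = -768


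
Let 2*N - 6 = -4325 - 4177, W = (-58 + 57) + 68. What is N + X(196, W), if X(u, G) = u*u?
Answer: 34168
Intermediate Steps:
W = 67 (W = -1 + 68 = 67)
X(u, G) = u²
N = -4248 (N = 3 + (-4325 - 4177)/2 = 3 + (½)*(-8502) = 3 - 4251 = -4248)
N + X(196, W) = -4248 + 196² = -4248 + 38416 = 34168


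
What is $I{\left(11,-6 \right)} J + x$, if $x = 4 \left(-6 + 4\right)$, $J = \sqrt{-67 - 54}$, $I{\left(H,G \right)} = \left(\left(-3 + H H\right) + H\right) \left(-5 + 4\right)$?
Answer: $-8 - 1419 i \approx -8.0 - 1419.0 i$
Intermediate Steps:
$I{\left(H,G \right)} = 3 - H - H^{2}$ ($I{\left(H,G \right)} = \left(\left(-3 + H^{2}\right) + H\right) \left(-1\right) = \left(-3 + H + H^{2}\right) \left(-1\right) = 3 - H - H^{2}$)
$J = 11 i$ ($J = \sqrt{-121} = 11 i \approx 11.0 i$)
$x = -8$ ($x = 4 \left(-2\right) = -8$)
$I{\left(11,-6 \right)} J + x = \left(3 - 11 - 11^{2}\right) 11 i - 8 = \left(3 - 11 - 121\right) 11 i - 8 = - 129 \cdot 11 i - 8 = - 1419 i - 8 = -8 - 1419 i$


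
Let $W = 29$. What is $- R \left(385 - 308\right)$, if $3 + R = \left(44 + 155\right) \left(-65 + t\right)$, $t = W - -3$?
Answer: $505890$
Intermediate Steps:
$t = 32$ ($t = 29 - -3 = 29 + 3 = 32$)
$R = -6570$ ($R = -3 + \left(44 + 155\right) \left(-65 + 32\right) = -3 + 199 \left(-33\right) = -3 - 6567 = -6570$)
$- R \left(385 - 308\right) = - \left(-6570\right) \left(385 - 308\right) = - \left(-6570\right) 77 = \left(-1\right) \left(-505890\right) = 505890$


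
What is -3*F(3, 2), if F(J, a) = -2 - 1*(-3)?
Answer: -3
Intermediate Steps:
F(J, a) = 1 (F(J, a) = -2 + 3 = 1)
-3*F(3, 2) = -3*1 = -3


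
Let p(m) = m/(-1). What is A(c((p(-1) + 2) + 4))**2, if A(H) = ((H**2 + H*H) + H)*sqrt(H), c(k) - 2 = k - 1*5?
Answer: 5184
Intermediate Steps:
p(m) = -m (p(m) = m*(-1) = -m)
c(k) = -3 + k (c(k) = 2 + (k - 1*5) = 2 + (k - 5) = 2 + (-5 + k) = -3 + k)
A(H) = sqrt(H)*(H + 2*H**2) (A(H) = ((H**2 + H**2) + H)*sqrt(H) = (2*H**2 + H)*sqrt(H) = (H + 2*H**2)*sqrt(H) = sqrt(H)*(H + 2*H**2))
A(c((p(-1) + 2) + 4))**2 = ((-3 + ((-1*(-1) + 2) + 4))**(3/2)*(1 + 2*(-3 + ((-1*(-1) + 2) + 4))))**2 = ((-3 + ((1 + 2) + 4))**(3/2)*(1 + 2*(-3 + ((1 + 2) + 4))))**2 = ((-3 + (3 + 4))**(3/2)*(1 + 2*(-3 + (3 + 4))))**2 = ((-3 + 7)**(3/2)*(1 + 2*(-3 + 7)))**2 = (4**(3/2)*(1 + 2*4))**2 = (8*(1 + 8))**2 = (8*9)**2 = 72**2 = 5184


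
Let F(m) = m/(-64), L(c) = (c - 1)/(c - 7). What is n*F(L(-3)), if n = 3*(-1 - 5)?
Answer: 9/80 ≈ 0.11250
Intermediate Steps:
L(c) = (-1 + c)/(-7 + c)
F(m) = -m/64 (F(m) = m*(-1/64) = -m/64)
n = -18 (n = 3*(-6) = -18)
n*F(L(-3)) = -(-9)*(-1 - 3)/(-7 - 3)/32 = -(-9)*-4/(-10)/32 = -(-9)*(-⅒*(-4))/32 = -(-9)*2/(32*5) = -18*(-1/160) = 9/80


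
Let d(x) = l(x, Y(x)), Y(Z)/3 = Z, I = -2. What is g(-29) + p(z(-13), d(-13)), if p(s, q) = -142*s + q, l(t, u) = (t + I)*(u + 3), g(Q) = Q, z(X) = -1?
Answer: 653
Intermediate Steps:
Y(Z) = 3*Z
l(t, u) = (-2 + t)*(3 + u) (l(t, u) = (t - 2)*(u + 3) = (-2 + t)*(3 + u))
d(x) = -6 - 3*x + 3*x² (d(x) = -6 - 6*x + 3*x + x*(3*x) = -6 - 6*x + 3*x + 3*x² = -6 - 3*x + 3*x²)
p(s, q) = q - 142*s
g(-29) + p(z(-13), d(-13)) = -29 + ((-6 - 3*(-13) + 3*(-13)²) - 142*(-1)) = -29 + ((-6 + 39 + 3*169) + 142) = -29 + ((-6 + 39 + 507) + 142) = -29 + (540 + 142) = -29 + 682 = 653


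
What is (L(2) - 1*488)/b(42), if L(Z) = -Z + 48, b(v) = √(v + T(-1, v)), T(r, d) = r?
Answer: -442*√41/41 ≈ -69.029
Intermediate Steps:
b(v) = √(-1 + v) (b(v) = √(v - 1) = √(-1 + v))
L(Z) = 48 - Z
(L(2) - 1*488)/b(42) = ((48 - 1*2) - 1*488)/(√(-1 + 42)) = ((48 - 2) - 488)/(√41) = (46 - 488)*(√41/41) = -442*√41/41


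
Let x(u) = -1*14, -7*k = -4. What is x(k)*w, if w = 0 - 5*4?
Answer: 280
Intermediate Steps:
k = 4/7 (k = -⅐*(-4) = 4/7 ≈ 0.57143)
w = -20 (w = 0 - 20 = -20)
x(u) = -14
x(k)*w = -14*(-20) = 280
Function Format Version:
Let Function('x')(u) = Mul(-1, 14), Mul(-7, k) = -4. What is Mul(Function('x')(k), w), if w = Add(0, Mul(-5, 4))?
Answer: 280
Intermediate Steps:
k = Rational(4, 7) (k = Mul(Rational(-1, 7), -4) = Rational(4, 7) ≈ 0.57143)
w = -20 (w = Add(0, -20) = -20)
Function('x')(u) = -14
Mul(Function('x')(k), w) = Mul(-14, -20) = 280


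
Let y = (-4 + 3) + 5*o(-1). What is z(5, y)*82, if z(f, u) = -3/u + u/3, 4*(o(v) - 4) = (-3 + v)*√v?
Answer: 293683/579 - 80975*I/579 ≈ 507.22 - 139.85*I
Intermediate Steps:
o(v) = 4 + √v*(-3 + v)/4 (o(v) = 4 + ((-3 + v)*√v)/4 = 4 + (√v*(-3 + v))/4 = 4 + √v*(-3 + v)/4)
y = 19 - 5*I (y = (-4 + 3) + 5*(4 - 3*I/4 + (-1)^(3/2)/4) = -1 + 5*(4 - 3*I/4 + (-I)/4) = -1 + 5*(4 - 3*I/4 - I/4) = -1 + 5*(4 - I) = -1 + (20 - 5*I) = 19 - 5*I ≈ 19.0 - 5.0*I)
z(f, u) = -3/u + u/3 (z(f, u) = -3/u + u*(⅓) = -3/u + u/3)
z(5, y)*82 = (-3*(19 + 5*I)/386 + (19 - 5*I)/3)*82 = (-3*(19 + 5*I)/386 + (19/3 - 5*I/3))*82 = (19/3 - 5*I/3 - 3*(19 + 5*I)/386)*82 = 1558/3 - 410*I/3 - 123*(19 + 5*I)/193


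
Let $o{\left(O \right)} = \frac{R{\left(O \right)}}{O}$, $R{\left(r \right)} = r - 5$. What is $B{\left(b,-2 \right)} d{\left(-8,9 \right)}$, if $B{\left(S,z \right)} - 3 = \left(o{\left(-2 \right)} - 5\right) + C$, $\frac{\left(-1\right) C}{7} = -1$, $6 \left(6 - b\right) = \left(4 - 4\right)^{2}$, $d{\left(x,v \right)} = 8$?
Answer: $68$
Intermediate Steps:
$b = 6$ ($b = 6 - \frac{\left(4 - 4\right)^{2}}{6} = 6 - \frac{0^{2}}{6} = 6 - 0 = 6 + 0 = 6$)
$C = 7$ ($C = \left(-7\right) \left(-1\right) = 7$)
$R{\left(r \right)} = -5 + r$ ($R{\left(r \right)} = r - 5 = -5 + r$)
$o{\left(O \right)} = \frac{-5 + O}{O}$
$B{\left(S,z \right)} = \frac{17}{2}$ ($B{\left(S,z \right)} = 3 + \left(\left(\frac{-5 - 2}{-2} - 5\right) + 7\right) = 3 + \left(\left(\left(- \frac{1}{2}\right) \left(-7\right) - 5\right) + 7\right) = 3 + \left(\left(\frac{7}{2} - 5\right) + 7\right) = 3 + \left(- \frac{3}{2} + 7\right) = 3 + \frac{11}{2} = \frac{17}{2}$)
$B{\left(b,-2 \right)} d{\left(-8,9 \right)} = \frac{17}{2} \cdot 8 = 68$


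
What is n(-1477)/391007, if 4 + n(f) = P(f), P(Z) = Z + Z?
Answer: -102/13483 ≈ -0.0075651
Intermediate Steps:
P(Z) = 2*Z
n(f) = -4 + 2*f
n(-1477)/391007 = (-4 + 2*(-1477))/391007 = (-4 - 2954)*(1/391007) = -2958*1/391007 = -102/13483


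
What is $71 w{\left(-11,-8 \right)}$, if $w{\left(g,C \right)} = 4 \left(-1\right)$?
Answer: $-284$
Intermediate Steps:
$w{\left(g,C \right)} = -4$
$71 w{\left(-11,-8 \right)} = 71 \left(-4\right) = -284$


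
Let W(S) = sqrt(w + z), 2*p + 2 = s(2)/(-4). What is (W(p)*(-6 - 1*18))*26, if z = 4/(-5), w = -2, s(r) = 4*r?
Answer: -624*I*sqrt(70)/5 ≈ -1044.2*I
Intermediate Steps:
z = -4/5 (z = 4*(-1/5) = -4/5 ≈ -0.80000)
p = -2 (p = -1 + ((4*2)/(-4))/2 = -1 + (8*(-1/4))/2 = -1 + (1/2)*(-2) = -1 - 1 = -2)
W(S) = I*sqrt(70)/5 (W(S) = sqrt(-2 - 4/5) = sqrt(-14/5) = I*sqrt(70)/5)
(W(p)*(-6 - 1*18))*26 = ((I*sqrt(70)/5)*(-6 - 1*18))*26 = ((I*sqrt(70)/5)*(-6 - 18))*26 = ((I*sqrt(70)/5)*(-24))*26 = -24*I*sqrt(70)/5*26 = -624*I*sqrt(70)/5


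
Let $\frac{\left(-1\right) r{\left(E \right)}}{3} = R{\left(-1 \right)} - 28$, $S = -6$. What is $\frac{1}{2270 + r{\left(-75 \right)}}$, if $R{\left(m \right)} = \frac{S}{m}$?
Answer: $\frac{1}{2336} \approx 0.00042808$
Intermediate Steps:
$R{\left(m \right)} = - \frac{6}{m}$
$r{\left(E \right)} = 66$ ($r{\left(E \right)} = - 3 \left(- \frac{6}{-1} - 28\right) = - 3 \left(\left(-6\right) \left(-1\right) - 28\right) = - 3 \left(6 - 28\right) = \left(-3\right) \left(-22\right) = 66$)
$\frac{1}{2270 + r{\left(-75 \right)}} = \frac{1}{2270 + 66} = \frac{1}{2336}$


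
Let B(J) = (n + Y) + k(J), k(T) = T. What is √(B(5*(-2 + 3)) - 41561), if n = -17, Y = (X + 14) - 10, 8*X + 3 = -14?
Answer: I*√665138/4 ≈ 203.89*I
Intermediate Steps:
X = -17/8 (X = -3/8 + (⅛)*(-14) = -3/8 - 7/4 = -17/8 ≈ -2.1250)
Y = 15/8 (Y = (-17/8 + 14) - 10 = 95/8 - 10 = 15/8 ≈ 1.8750)
B(J) = -121/8 + J (B(J) = (-17 + 15/8) + J = -121/8 + J)
√(B(5*(-2 + 3)) - 41561) = √((-121/8 + 5*(-2 + 3)) - 41561) = √((-121/8 + 5*1) - 41561) = √((-121/8 + 5) - 41561) = √(-81/8 - 41561) = √(-332569/8) = I*√665138/4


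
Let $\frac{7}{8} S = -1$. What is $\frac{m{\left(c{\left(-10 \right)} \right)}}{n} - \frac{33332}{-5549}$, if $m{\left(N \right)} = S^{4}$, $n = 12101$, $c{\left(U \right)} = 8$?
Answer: $\frac{968467356036}{161223426049} \approx 6.007$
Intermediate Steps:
$S = - \frac{8}{7}$ ($S = \frac{8}{7} \left(-1\right) = - \frac{8}{7} \approx -1.1429$)
$m{\left(N \right)} = \frac{4096}{2401}$ ($m{\left(N \right)} = \left(- \frac{8}{7}\right)^{4} = \frac{4096}{2401}$)
$\frac{m{\left(c{\left(-10 \right)} \right)}}{n} - \frac{33332}{-5549} = \frac{4096}{2401 \cdot 12101} - \frac{33332}{-5549} = \frac{4096}{2401} \cdot \frac{1}{12101} - - \frac{33332}{5549} = \frac{4096}{29054501} + \frac{33332}{5549} = \frac{968467356036}{161223426049}$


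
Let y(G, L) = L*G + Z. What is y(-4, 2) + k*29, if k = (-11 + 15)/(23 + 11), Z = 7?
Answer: 41/17 ≈ 2.4118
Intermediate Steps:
y(G, L) = 7 + G*L (y(G, L) = L*G + 7 = G*L + 7 = 7 + G*L)
k = 2/17 (k = 4/34 = 4*(1/34) = 2/17 ≈ 0.11765)
y(-4, 2) + k*29 = (7 - 4*2) + (2/17)*29 = (7 - 8) + 58/17 = -1 + 58/17 = 41/17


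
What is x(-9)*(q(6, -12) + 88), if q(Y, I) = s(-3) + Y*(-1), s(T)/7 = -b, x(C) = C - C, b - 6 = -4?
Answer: 0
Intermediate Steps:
b = 2 (b = 6 - 4 = 2)
x(C) = 0
s(T) = -14 (s(T) = 7*(-1*2) = 7*(-2) = -14)
q(Y, I) = -14 - Y (q(Y, I) = -14 + Y*(-1) = -14 - Y)
x(-9)*(q(6, -12) + 88) = 0*((-14 - 1*6) + 88) = 0*((-14 - 6) + 88) = 0*(-20 + 88) = 0*68 = 0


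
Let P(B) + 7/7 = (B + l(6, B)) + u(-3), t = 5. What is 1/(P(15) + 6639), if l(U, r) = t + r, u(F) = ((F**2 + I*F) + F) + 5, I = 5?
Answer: 1/6669 ≈ 0.00014995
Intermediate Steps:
u(F) = 5 + F**2 + 6*F (u(F) = ((F**2 + 5*F) + F) + 5 = (F**2 + 6*F) + 5 = 5 + F**2 + 6*F)
l(U, r) = 5 + r
P(B) = 2*B (P(B) = -1 + ((B + (5 + B)) + (5 + (-3)**2 + 6*(-3))) = -1 + ((5 + 2*B) + (5 + 9 - 18)) = -1 + ((5 + 2*B) - 4) = -1 + (1 + 2*B) = 2*B)
1/(P(15) + 6639) = 1/(2*15 + 6639) = 1/(30 + 6639) = 1/6669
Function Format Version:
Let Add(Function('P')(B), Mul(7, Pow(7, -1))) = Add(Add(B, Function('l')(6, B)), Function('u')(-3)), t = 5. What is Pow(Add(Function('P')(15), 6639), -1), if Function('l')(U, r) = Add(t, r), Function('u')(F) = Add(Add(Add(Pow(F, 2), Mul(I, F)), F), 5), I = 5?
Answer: Rational(1, 6669) ≈ 0.00014995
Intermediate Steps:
Function('u')(F) = Add(5, Pow(F, 2), Mul(6, F)) (Function('u')(F) = Add(Add(Add(Pow(F, 2), Mul(5, F)), F), 5) = Add(Add(Pow(F, 2), Mul(6, F)), 5) = Add(5, Pow(F, 2), Mul(6, F)))
Function('l')(U, r) = Add(5, r)
Function('P')(B) = Mul(2, B) (Function('P')(B) = Add(-1, Add(Add(B, Add(5, B)), Add(5, Pow(-3, 2), Mul(6, -3)))) = Add(-1, Add(Add(5, Mul(2, B)), Add(5, 9, -18))) = Add(-1, Add(Add(5, Mul(2, B)), -4)) = Add(-1, Add(1, Mul(2, B))) = Mul(2, B))
Pow(Add(Function('P')(15), 6639), -1) = Pow(Add(Mul(2, 15), 6639), -1) = Pow(Add(30, 6639), -1) = Pow(6669, -1) = Rational(1, 6669)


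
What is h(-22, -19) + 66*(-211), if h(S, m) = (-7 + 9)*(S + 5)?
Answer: -13960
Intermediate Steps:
h(S, m) = 10 + 2*S (h(S, m) = 2*(5 + S) = 10 + 2*S)
h(-22, -19) + 66*(-211) = (10 + 2*(-22)) + 66*(-211) = (10 - 44) - 13926 = -34 - 13926 = -13960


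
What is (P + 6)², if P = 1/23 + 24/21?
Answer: 1338649/25921 ≈ 51.643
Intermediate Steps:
P = 191/161 (P = 1*(1/23) + 24*(1/21) = 1/23 + 8/7 = 191/161 ≈ 1.1863)
(P + 6)² = (191/161 + 6)² = (1157/161)² = 1338649/25921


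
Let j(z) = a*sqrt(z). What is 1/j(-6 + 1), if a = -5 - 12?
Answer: I*sqrt(5)/85 ≈ 0.026307*I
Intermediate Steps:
a = -17
j(z) = -17*sqrt(z)
1/j(-6 + 1) = 1/(-17*sqrt(-6 + 1)) = 1/(-17*I*sqrt(5)) = I*sqrt(5)/85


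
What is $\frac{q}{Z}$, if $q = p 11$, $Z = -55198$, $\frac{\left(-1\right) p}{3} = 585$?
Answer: $\frac{135}{386} \approx 0.34974$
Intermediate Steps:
$p = -1755$ ($p = \left(-3\right) 585 = -1755$)
$q = -19305$ ($q = \left(-1755\right) 11 = -19305$)
$\frac{q}{Z} = - \frac{19305}{-55198} = \left(-19305\right) \left(- \frac{1}{55198}\right) = \frac{135}{386}$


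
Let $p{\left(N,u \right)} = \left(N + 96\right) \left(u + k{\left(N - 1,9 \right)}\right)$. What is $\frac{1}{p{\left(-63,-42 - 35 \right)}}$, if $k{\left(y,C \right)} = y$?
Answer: $- \frac{1}{4653} \approx -0.00021492$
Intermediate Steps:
$p{\left(N,u \right)} = \left(96 + N\right) \left(-1 + N + u\right)$ ($p{\left(N,u \right)} = \left(N + 96\right) \left(u + \left(N - 1\right)\right) = \left(96 + N\right) \left(u + \left(N - 1\right)\right) = \left(96 + N\right) \left(u + \left(-1 + N\right)\right) = \left(96 + N\right) \left(-1 + N + u\right)$)
$\frac{1}{p{\left(-63,-42 - 35 \right)}} = \frac{1}{-96 + \left(-63\right)^{2} + 95 \left(-63\right) + 96 \left(-42 - 35\right) - 63 \left(-42 - 35\right)} = \frac{1}{-96 + 3969 - 5985 + 96 \left(-42 - 35\right) - 63 \left(-42 - 35\right)} = \frac{1}{-96 + 3969 - 5985 + 96 \left(-77\right) - -4851} = \frac{1}{-96 + 3969 - 5985 - 7392 + 4851} = \frac{1}{-4653} = - \frac{1}{4653}$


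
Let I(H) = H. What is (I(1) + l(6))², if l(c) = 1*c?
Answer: 49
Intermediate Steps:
l(c) = c
(I(1) + l(6))² = (1 + 6)² = 7² = 49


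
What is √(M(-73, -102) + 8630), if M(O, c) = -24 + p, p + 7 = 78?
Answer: √8677 ≈ 93.150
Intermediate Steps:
p = 71 (p = -7 + 78 = 71)
M(O, c) = 47 (M(O, c) = -24 + 71 = 47)
√(M(-73, -102) + 8630) = √(47 + 8630) = √8677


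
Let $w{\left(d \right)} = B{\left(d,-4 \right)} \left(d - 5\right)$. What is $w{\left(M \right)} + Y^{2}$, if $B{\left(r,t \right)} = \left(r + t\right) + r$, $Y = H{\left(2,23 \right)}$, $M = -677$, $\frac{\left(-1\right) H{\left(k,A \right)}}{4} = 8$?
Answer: $927180$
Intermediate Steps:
$H{\left(k,A \right)} = -32$ ($H{\left(k,A \right)} = \left(-4\right) 8 = -32$)
$Y = -32$
$B{\left(r,t \right)} = t + 2 r$
$w{\left(d \right)} = \left(-5 + d\right) \left(-4 + 2 d\right)$ ($w{\left(d \right)} = \left(-4 + 2 d\right) \left(d - 5\right) = \left(-4 + 2 d\right) \left(-5 + d\right) = \left(-5 + d\right) \left(-4 + 2 d\right)$)
$w{\left(M \right)} + Y^{2} = 2 \left(-5 - 677\right) \left(-2 - 677\right) + \left(-32\right)^{2} = 2 \left(-682\right) \left(-679\right) + 1024 = 926156 + 1024 = 927180$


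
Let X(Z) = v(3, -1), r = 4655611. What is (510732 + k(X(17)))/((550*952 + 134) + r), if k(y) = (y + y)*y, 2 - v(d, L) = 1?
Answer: 510734/5179345 ≈ 0.098610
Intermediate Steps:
v(d, L) = 1 (v(d, L) = 2 - 1*1 = 2 - 1 = 1)
X(Z) = 1
k(y) = 2*y**2 (k(y) = (2*y)*y = 2*y**2)
(510732 + k(X(17)))/((550*952 + 134) + r) = (510732 + 2*1**2)/((550*952 + 134) + 4655611) = (510732 + 2*1)/((523600 + 134) + 4655611) = (510732 + 2)/(523734 + 4655611) = 510734/5179345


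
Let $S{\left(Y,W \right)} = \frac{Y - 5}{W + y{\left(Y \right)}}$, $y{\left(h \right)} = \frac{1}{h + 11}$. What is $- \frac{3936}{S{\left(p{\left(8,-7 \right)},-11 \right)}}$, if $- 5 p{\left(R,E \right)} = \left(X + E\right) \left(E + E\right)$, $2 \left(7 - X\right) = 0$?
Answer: $- \frac{94464}{11} \approx -8587.6$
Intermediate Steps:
$X = 7$ ($X = 7 - 0 = 7 + 0 = 7$)
$y{\left(h \right)} = \frac{1}{11 + h}$
$p{\left(R,E \right)} = - \frac{2 E \left(7 + E\right)}{5}$ ($p{\left(R,E \right)} = - \frac{\left(7 + E\right) \left(E + E\right)}{5} = - \frac{\left(7 + E\right) 2 E}{5} = - \frac{2 E \left(7 + E\right)}{5}$)
$S{\left(Y,W \right)} = \frac{-5 + Y}{W + \frac{1}{11 + Y}}$ ($S{\left(Y,W \right)} = \frac{Y - 5}{W + \frac{1}{11 + Y}} = \frac{-5 + Y}{W + \frac{1}{11 + Y}}$)
$- \frac{3936}{S{\left(p{\left(8,-7 \right)},-11 \right)}} = - \frac{3936}{\frac{1}{1 - 11 \left(11 - - \frac{14 \left(7 - 7\right)}{5}\right)} \left(-5 - - \frac{14 \left(7 - 7\right)}{5}\right) \left(11 - - \frac{14 \left(7 - 7\right)}{5}\right)} = - \frac{3936}{\frac{1}{1 - 11 \left(11 - \left(- \frac{14}{5}\right) 0\right)} \left(-5 - \left(- \frac{14}{5}\right) 0\right) \left(11 - \left(- \frac{14}{5}\right) 0\right)} = - \frac{3936}{\frac{1}{1 - 11 \left(11 + 0\right)} \left(-5 + 0\right) \left(11 + 0\right)} = - \frac{3936}{\frac{1}{1 - 121} \left(-5\right) 11} = - \frac{3936}{\frac{1}{-120} \left(-5\right) 11} = - \frac{3936}{\left(- \frac{1}{120}\right) \left(-5\right) 11} = - \frac{3936}{\frac{11}{24}} = \left(-3936\right) \frac{24}{11} = - \frac{94464}{11}$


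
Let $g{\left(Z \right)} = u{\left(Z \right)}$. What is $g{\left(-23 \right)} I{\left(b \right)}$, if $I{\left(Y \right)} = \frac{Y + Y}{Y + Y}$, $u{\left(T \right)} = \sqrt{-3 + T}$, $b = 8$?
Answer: $i \sqrt{26} \approx 5.099 i$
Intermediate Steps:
$I{\left(Y \right)} = 1$ ($I{\left(Y \right)} = \frac{2 Y}{2 Y} = 2 Y \frac{1}{2 Y} = 1$)
$g{\left(Z \right)} = \sqrt{-3 + Z}$
$g{\left(-23 \right)} I{\left(b \right)} = \sqrt{-3 - 23} \cdot 1 = \sqrt{-26} \cdot 1 = i \sqrt{26} \cdot 1 = i \sqrt{26}$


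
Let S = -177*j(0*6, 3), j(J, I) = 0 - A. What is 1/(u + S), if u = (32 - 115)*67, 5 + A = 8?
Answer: -1/5030 ≈ -0.00019881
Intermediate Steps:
A = 3 (A = -5 + 8 = 3)
j(J, I) = -3 (j(J, I) = 0 - 1*3 = 0 - 3 = -3)
u = -5561 (u = -83*67 = -5561)
S = 531 (S = -177*(-3) = 531)
1/(u + S) = 1/(-5561 + 531) = 1/(-5030) = -1/5030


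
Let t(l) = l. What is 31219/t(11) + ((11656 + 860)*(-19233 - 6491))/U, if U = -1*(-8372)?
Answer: -117150427/3289 ≈ -35619.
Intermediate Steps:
U = 8372
31219/t(11) + ((11656 + 860)*(-19233 - 6491))/U = 31219/11 + ((11656 + 860)*(-19233 - 6491))/8372 = 31219*(1/11) + (12516*(-25724))*(1/8372) = 31219/11 - 321961584*1/8372 = 31219/11 - 11498628/299 = -117150427/3289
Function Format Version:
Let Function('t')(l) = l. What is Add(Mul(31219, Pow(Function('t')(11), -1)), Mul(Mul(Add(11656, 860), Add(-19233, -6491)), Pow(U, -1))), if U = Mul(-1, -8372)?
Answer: Rational(-117150427, 3289) ≈ -35619.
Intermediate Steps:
U = 8372
Add(Mul(31219, Pow(Function('t')(11), -1)), Mul(Mul(Add(11656, 860), Add(-19233, -6491)), Pow(U, -1))) = Add(Mul(31219, Pow(11, -1)), Mul(Mul(Add(11656, 860), Add(-19233, -6491)), Pow(8372, -1))) = Add(Mul(31219, Rational(1, 11)), Mul(Mul(12516, -25724), Rational(1, 8372))) = Add(Rational(31219, 11), Mul(-321961584, Rational(1, 8372))) = Add(Rational(31219, 11), Rational(-11498628, 299)) = Rational(-117150427, 3289)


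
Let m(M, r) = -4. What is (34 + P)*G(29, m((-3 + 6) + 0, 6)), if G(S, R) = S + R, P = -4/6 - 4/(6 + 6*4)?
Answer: 830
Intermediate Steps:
P = -⅘ (P = -4*⅙ - 4/(6 + 24) = -⅔ - 4/30 = -⅔ - 4*1/30 = -⅔ - 2/15 = -⅘ ≈ -0.80000)
G(S, R) = R + S
(34 + P)*G(29, m((-3 + 6) + 0, 6)) = (34 - ⅘)*(-4 + 29) = (166/5)*25 = 830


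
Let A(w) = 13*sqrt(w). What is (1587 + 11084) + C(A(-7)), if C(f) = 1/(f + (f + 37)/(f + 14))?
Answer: 2223748018/175499 - 5876*I*sqrt(7)/526497 ≈ 12671.0 - 0.029528*I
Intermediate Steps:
C(f) = 1/(f + (37 + f)/(14 + f))
(1587 + 11084) + C(A(-7)) = (1587 + 11084) + (14 + 13*sqrt(-7))/(37 + (13*sqrt(-7))**2 + 15*(13*sqrt(-7))) = 12671 + (14 + 13*(I*sqrt(7)))/(37 + (13*(I*sqrt(7)))**2 + 15*(13*(I*sqrt(7)))) = 12671 + (14 + 13*I*sqrt(7))/(37 + (13*I*sqrt(7))**2 + 15*(13*I*sqrt(7))) = 12671 + (14 + 13*I*sqrt(7))/(37 - 1183 + 195*I*sqrt(7)) = 12671 + (14 + 13*I*sqrt(7))/(-1146 + 195*I*sqrt(7))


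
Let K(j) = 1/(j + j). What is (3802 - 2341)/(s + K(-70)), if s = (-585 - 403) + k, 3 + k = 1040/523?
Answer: -106974420/72415943 ≈ -1.4772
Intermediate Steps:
k = -529/523 (k = -3 + 1040/523 = -529/523 ≈ -1.0115)
K(j) = 1/(2*j)
s = -517253/523 (s = (-585 - 403) - 529/523 = -988 - 529/523 = -517253/523 ≈ -989.01)
(3802 - 2341)/(s + K(-70)) = (3802 - 2341)/(-517253/523 + (1/2)/(-70)) = 1461/(-517253/523 + (1/2)*(-1/70)) = 1461/(-517253/523 - 1/140) = 1461/(-72415943/73220) = 1461*(-73220/72415943) = -106974420/72415943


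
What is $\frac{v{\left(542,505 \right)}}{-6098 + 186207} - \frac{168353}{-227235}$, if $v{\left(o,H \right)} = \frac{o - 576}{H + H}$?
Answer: $\frac{3062510165578}{4133633930115} \approx 0.74088$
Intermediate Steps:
$v{\left(o,H \right)} = \frac{-576 + o}{2 H}$
$\frac{v{\left(542,505 \right)}}{-6098 + 186207} - \frac{168353}{-227235} = \frac{\frac{1}{2} \cdot \frac{1}{505} \left(-576 + 542\right)}{-6098 + 186207} - \frac{168353}{-227235} = \frac{\frac{1}{2} \cdot \frac{1}{505} \left(-34\right)}{180109} - - \frac{168353}{227235} = \left(- \frac{17}{505}\right) \frac{1}{180109} + \frac{168353}{227235} = - \frac{17}{90955045} + \frac{168353}{227235} = \frac{3062510165578}{4133633930115}$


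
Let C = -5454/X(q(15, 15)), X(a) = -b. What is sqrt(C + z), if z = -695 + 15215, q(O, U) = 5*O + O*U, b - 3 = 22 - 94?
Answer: sqrt(7639266)/23 ≈ 120.17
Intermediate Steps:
b = -69 (b = 3 + (22 - 94) = 3 - 72 = -69)
X(a) = 69 (X(a) = -1*(-69) = 69)
C = -1818/23 (C = -5454/69 = -5454*1/69 = -1818/23 ≈ -79.043)
z = 14520
sqrt(C + z) = sqrt(-1818/23 + 14520) = sqrt(332142/23) = sqrt(7639266)/23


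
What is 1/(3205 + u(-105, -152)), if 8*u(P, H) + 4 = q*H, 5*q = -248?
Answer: 10/41469 ≈ 0.00024114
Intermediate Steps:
q = -248/5 (q = (⅕)*(-248) = -248/5 ≈ -49.600)
u(P, H) = -½ - 31*H/5 (u(P, H) = -½ + (-248*H/5)/8 = -½ - 31*H/5)
1/(3205 + u(-105, -152)) = 1/(3205 + (-½ - 31/5*(-152))) = 1/(3205 + (-½ + 4712/5)) = 1/(3205 + 9419/10) = 1/(41469/10) = 10/41469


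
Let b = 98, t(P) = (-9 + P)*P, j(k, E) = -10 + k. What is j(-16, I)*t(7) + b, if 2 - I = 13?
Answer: 462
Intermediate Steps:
I = -11 (I = 2 - 1*13 = 2 - 13 = -11)
t(P) = P*(-9 + P)
j(-16, I)*t(7) + b = (-10 - 16)*(7*(-9 + 7)) + 98 = -182*(-2) + 98 = -26*(-14) + 98 = 364 + 98 = 462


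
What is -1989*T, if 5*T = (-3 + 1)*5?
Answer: 3978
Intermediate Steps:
T = -2 (T = ((-3 + 1)*5)/5 = (-2*5)/5 = (1/5)*(-10) = -2)
-1989*T = -1989*(-2) = 3978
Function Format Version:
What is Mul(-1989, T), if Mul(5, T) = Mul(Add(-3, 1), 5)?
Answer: 3978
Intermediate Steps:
T = -2 (T = Mul(Rational(1, 5), Mul(Add(-3, 1), 5)) = Mul(Rational(1, 5), Mul(-2, 5)) = Mul(Rational(1, 5), -10) = -2)
Mul(-1989, T) = Mul(-1989, -2) = 3978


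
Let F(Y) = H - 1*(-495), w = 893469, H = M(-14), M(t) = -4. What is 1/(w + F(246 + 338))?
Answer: 1/893960 ≈ 1.1186e-6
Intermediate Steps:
H = -4
F(Y) = 491 (F(Y) = -4 - 1*(-495) = -4 + 495 = 491)
1/(w + F(246 + 338)) = 1/(893469 + 491) = 1/893960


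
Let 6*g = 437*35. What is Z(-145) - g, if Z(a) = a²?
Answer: 110855/6 ≈ 18476.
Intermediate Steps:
g = 15295/6 (g = (437*35)/6 = (⅙)*15295 = 15295/6 ≈ 2549.2)
Z(-145) - g = (-145)² - 1*15295/6 = 21025 - 15295/6 = 110855/6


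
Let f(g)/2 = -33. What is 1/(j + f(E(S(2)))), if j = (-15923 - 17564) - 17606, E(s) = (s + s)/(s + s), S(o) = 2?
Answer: -1/51159 ≈ -1.9547e-5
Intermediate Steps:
E(s) = 1 (E(s) = (2*s)/((2*s)) = (2*s)*(1/(2*s)) = 1)
f(g) = -66 (f(g) = 2*(-33) = -66)
j = -51093 (j = -33487 - 17606 = -51093)
1/(j + f(E(S(2)))) = 1/(-51093 - 66) = 1/(-51159) = -1/51159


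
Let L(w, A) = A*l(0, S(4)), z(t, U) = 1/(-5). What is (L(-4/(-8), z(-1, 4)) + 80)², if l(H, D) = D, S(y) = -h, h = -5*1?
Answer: 6241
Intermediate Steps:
h = -5
S(y) = 5 (S(y) = -1*(-5) = 5)
z(t, U) = -⅕ (z(t, U) = 1*(-⅕) = -⅕)
L(w, A) = 5*A (L(w, A) = A*5 = 5*A)
(L(-4/(-8), z(-1, 4)) + 80)² = (5*(-⅕) + 80)² = (-1 + 80)² = 79² = 6241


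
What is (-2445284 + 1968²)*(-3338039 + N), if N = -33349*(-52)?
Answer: -2289939336340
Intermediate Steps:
N = 1734148
(-2445284 + 1968²)*(-3338039 + N) = (-2445284 + 1968²)*(-3338039 + 1734148) = (-2445284 + 3873024)*(-1603891) = 1427740*(-1603891) = -2289939336340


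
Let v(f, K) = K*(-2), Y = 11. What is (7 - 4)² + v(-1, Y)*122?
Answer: -2675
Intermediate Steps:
v(f, K) = -2*K
(7 - 4)² + v(-1, Y)*122 = (7 - 4)² - 2*11*122 = 3² - 22*122 = 9 - 2684 = -2675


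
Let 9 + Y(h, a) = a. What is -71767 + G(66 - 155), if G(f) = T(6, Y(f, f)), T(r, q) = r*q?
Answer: -72355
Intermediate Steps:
Y(h, a) = -9 + a
T(r, q) = q*r
G(f) = -54 + 6*f (G(f) = (-9 + f)*6 = -54 + 6*f)
-71767 + G(66 - 155) = -71767 + (-54 + 6*(66 - 155)) = -71767 + (-54 + 6*(-89)) = -71767 + (-54 - 534) = -71767 - 588 = -72355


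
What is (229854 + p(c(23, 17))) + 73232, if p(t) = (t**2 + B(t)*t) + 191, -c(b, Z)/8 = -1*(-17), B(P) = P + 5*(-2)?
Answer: 341629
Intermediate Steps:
B(P) = -10 + P (B(P) = P - 10 = -10 + P)
c(b, Z) = -136 (c(b, Z) = -(-8)*(-17) = -8*17 = -136)
p(t) = 191 + t**2 + t*(-10 + t) (p(t) = (t**2 + (-10 + t)*t) + 191 = (t**2 + t*(-10 + t)) + 191 = 191 + t**2 + t*(-10 + t))
(229854 + p(c(23, 17))) + 73232 = (229854 + (191 + (-136)**2 - 136*(-10 - 136))) + 73232 = (229854 + (191 + 18496 - 136*(-146))) + 73232 = (229854 + (191 + 18496 + 19856)) + 73232 = (229854 + 38543) + 73232 = 268397 + 73232 = 341629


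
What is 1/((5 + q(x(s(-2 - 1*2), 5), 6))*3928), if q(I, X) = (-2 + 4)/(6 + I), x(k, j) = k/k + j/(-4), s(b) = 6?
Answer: 23/483144 ≈ 4.7605e-5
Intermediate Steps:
x(k, j) = 1 - j/4 (x(k, j) = 1 + j*(-¼) = 1 - j/4)
q(I, X) = 2/(6 + I)
1/((5 + q(x(s(-2 - 1*2), 5), 6))*3928) = 1/((5 + 2/(6 + (1 - ¼*5)))*3928) = (1/3928)/(5 + 2/(6 + (1 - 5/4))) = (1/3928)/(5 + 2/(6 - ¼)) = (1/3928)/(5 + 2/(23/4)) = (1/3928)/(5 + 2*(4/23)) = (1/3928)/(5 + 8/23) = (1/3928)/(123/23) = (23/123)*(1/3928) = 23/483144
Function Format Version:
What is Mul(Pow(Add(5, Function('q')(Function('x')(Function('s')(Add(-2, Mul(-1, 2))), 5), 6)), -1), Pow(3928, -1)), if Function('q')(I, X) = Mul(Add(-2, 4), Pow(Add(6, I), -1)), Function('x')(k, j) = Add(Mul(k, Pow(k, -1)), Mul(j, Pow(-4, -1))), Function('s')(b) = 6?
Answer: Rational(23, 483144) ≈ 4.7605e-5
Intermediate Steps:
Function('x')(k, j) = Add(1, Mul(Rational(-1, 4), j)) (Function('x')(k, j) = Add(1, Mul(j, Rational(-1, 4))) = Add(1, Mul(Rational(-1, 4), j)))
Function('q')(I, X) = Mul(2, Pow(Add(6, I), -1))
Mul(Pow(Add(5, Function('q')(Function('x')(Function('s')(Add(-2, Mul(-1, 2))), 5), 6)), -1), Pow(3928, -1)) = Mul(Pow(Add(5, Mul(2, Pow(Add(6, Add(1, Mul(Rational(-1, 4), 5))), -1))), -1), Pow(3928, -1)) = Mul(Pow(Add(5, Mul(2, Pow(Add(6, Add(1, Rational(-5, 4))), -1))), -1), Rational(1, 3928)) = Mul(Pow(Add(5, Mul(2, Pow(Add(6, Rational(-1, 4)), -1))), -1), Rational(1, 3928)) = Mul(Pow(Add(5, Mul(2, Pow(Rational(23, 4), -1))), -1), Rational(1, 3928)) = Mul(Pow(Add(5, Mul(2, Rational(4, 23))), -1), Rational(1, 3928)) = Mul(Pow(Add(5, Rational(8, 23)), -1), Rational(1, 3928)) = Mul(Pow(Rational(123, 23), -1), Rational(1, 3928)) = Mul(Rational(23, 123), Rational(1, 3928)) = Rational(23, 483144)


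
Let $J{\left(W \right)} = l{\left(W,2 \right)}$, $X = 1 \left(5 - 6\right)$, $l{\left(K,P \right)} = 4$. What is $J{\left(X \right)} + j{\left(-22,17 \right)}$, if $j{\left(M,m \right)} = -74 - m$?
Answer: $-87$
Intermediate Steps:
$X = -1$ ($X = 1 \left(-1\right) = -1$)
$J{\left(W \right)} = 4$
$J{\left(X \right)} + j{\left(-22,17 \right)} = 4 - 91 = -87$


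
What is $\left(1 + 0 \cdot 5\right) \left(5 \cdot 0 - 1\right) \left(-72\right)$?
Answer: $72$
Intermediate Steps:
$\left(1 + 0 \cdot 5\right) \left(5 \cdot 0 - 1\right) \left(-72\right) = \left(1 + 0\right) \left(0 - 1\right) \left(-72\right) = 1 \left(-1\right) \left(-72\right) = \left(-1\right) \left(-72\right) = 72$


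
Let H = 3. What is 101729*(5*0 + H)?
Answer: 305187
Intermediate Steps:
101729*(5*0 + H) = 101729*(5*0 + 3) = 101729*(0 + 3) = 101729*3 = 305187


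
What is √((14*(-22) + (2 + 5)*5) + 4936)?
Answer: √4663 ≈ 68.286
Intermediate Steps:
√((14*(-22) + (2 + 5)*5) + 4936) = √((-308 + 7*5) + 4936) = √((-308 + 35) + 4936) = √(-273 + 4936) = √4663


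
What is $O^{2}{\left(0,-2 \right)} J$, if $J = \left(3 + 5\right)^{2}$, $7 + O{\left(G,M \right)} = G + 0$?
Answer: $3136$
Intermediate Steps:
$O{\left(G,M \right)} = -7 + G$ ($O{\left(G,M \right)} = -7 + \left(G + 0\right) = -7 + G$)
$J = 64$ ($J = 8^{2} = 64$)
$O^{2}{\left(0,-2 \right)} J = \left(-7 + 0\right)^{2} \cdot 64 = \left(-7\right)^{2} \cdot 64 = 49 \cdot 64 = 3136$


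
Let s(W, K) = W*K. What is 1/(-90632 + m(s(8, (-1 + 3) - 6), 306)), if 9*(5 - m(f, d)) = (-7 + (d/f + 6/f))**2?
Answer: -144/13054777 ≈ -1.1030e-5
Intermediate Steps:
s(W, K) = K*W
m(f, d) = 5 - (-7 + 6/f + d/f)**2/9 (m(f, d) = 5 - (-7 + (d/f + 6/f))**2/9 = 5 - (-7 + (6/f + d/f))**2/9 = 5 - (-7 + 6/f + d/f)**2/9)
1/(-90632 + m(s(8, (-1 + 3) - 6), 306)) = 1/(-90632 + (5 - (6 + 306 - 7*((-1 + 3) - 6)*8)**2/(9*(((-1 + 3) - 6)*8)**2))) = 1/(-90632 + (5 - (6 + 306 - 7*(2 - 6)*8)**2/(9*((2 - 6)*8)**2))) = 1/(-90632 + (5 - (6 + 306 - (-28)*8)**2/(9*(-4*8)**2))) = 1/(-90632 + (5 - 1/9*(6 + 306 - 7*(-32))**2/(-32)**2)) = 1/(-90632 + (5 - 1/9*1/1024*(6 + 306 + 224)**2)) = 1/(-90632 + (5 - 1/9*1/1024*536**2)) = 1/(-90632 + (5 - 1/9*1/1024*287296)) = 1/(-90632 + (5 - 4489/144)) = 1/(-90632 - 3769/144) = 1/(-13054777/144) = -144/13054777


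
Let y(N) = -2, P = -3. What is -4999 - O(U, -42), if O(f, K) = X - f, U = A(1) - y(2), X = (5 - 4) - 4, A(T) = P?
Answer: -4997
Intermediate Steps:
A(T) = -3
X = -3 (X = 1 - 4 = -3)
U = -1 (U = -3 - 1*(-2) = -3 + 2 = -1)
O(f, K) = -3 - f
-4999 - O(U, -42) = -4999 - (-3 - 1*(-1)) = -4999 - (-3 + 1) = -4999 - 1*(-2) = -4999 + 2 = -4997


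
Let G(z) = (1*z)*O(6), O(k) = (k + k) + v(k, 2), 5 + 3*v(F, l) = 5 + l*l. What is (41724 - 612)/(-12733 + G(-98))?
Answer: -123336/42119 ≈ -2.9283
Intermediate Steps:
v(F, l) = l²/3 (v(F, l) = -5/3 + (5 + l*l)/3 = -5/3 + (5 + l²)/3 = -5/3 + (5/3 + l²/3) = l²/3)
O(k) = 4/3 + 2*k (O(k) = (k + k) + (⅓)*2² = 2*k + (⅓)*4 = 2*k + 4/3 = 4/3 + 2*k)
G(z) = 40*z/3 (G(z) = (1*z)*(4/3 + 2*6) = z*(4/3 + 12) = z*(40/3) = 40*z/3)
(41724 - 612)/(-12733 + G(-98)) = (41724 - 612)/(-12733 + (40/3)*(-98)) = 41112/(-12733 - 3920/3) = 41112/(-42119/3) = 41112*(-3/42119) = -123336/42119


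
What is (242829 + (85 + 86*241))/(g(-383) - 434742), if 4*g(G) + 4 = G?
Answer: -70304/115957 ≈ -0.60629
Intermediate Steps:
g(G) = -1 + G/4
(242829 + (85 + 86*241))/(g(-383) - 434742) = (242829 + (85 + 86*241))/((-1 + (¼)*(-383)) - 434742) = (242829 + (85 + 20726))/((-1 - 383/4) - 434742) = (242829 + 20811)/(-387/4 - 434742) = 263640/(-1739355/4) = 263640*(-4/1739355) = -70304/115957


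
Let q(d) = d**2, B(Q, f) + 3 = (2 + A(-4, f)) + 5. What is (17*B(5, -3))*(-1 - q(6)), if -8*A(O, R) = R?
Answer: -22015/8 ≈ -2751.9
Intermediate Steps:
A(O, R) = -R/8
B(Q, f) = 4 - f/8 (B(Q, f) = -3 + ((2 - f/8) + 5) = -3 + (7 - f/8) = 4 - f/8)
(17*B(5, -3))*(-1 - q(6)) = (17*(4 - 1/8*(-3)))*(-1 - 1*6**2) = (17*(4 + 3/8))*(-1 - 1*36) = (17*(35/8))*(-1 - 36) = (595/8)*(-37) = -22015/8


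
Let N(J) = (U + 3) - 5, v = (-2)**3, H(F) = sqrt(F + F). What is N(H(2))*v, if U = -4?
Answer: 48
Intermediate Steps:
H(F) = sqrt(2)*sqrt(F) (H(F) = sqrt(2*F) = sqrt(2)*sqrt(F))
v = -8
N(J) = -6 (N(J) = (-4 + 3) - 5 = -1 - 5 = -6)
N(H(2))*v = -6*(-8) = 48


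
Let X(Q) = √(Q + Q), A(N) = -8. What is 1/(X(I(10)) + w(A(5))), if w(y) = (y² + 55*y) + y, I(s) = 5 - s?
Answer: -192/73733 - I*√10/147466 ≈ -0.002604 - 2.1444e-5*I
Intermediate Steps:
X(Q) = √2*√Q (X(Q) = √(2*Q) = √2*√Q)
w(y) = y² + 56*y
1/(X(I(10)) + w(A(5))) = 1/(√2*√(5 - 1*10) - 8*(56 - 8)) = 1/(√2*√(5 - 10) - 8*48) = 1/(√2*√(-5) - 384) = 1/(√2*(I*√5) - 384) = 1/(I*√10 - 384) = 1/(-384 + I*√10)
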